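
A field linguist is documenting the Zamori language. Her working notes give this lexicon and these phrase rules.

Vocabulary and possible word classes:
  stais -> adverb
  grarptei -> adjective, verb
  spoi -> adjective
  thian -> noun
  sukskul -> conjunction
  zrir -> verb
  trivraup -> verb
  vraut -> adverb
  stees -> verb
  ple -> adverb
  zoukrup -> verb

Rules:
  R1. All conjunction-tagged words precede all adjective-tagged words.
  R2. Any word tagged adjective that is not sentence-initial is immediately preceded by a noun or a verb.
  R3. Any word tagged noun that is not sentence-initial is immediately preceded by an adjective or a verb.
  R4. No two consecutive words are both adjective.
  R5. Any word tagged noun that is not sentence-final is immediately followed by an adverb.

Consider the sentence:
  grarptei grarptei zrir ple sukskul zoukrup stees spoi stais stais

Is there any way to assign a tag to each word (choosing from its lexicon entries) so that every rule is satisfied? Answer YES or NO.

Candidates per position — 1:grarptei {adjective,verb}; 2:grarptei {adjective,verb}; 3:zrir {verb}; 4:ple {adverb}; 5:sukskul {conjunction}; 6:zoukrup {verb}; 7:stees {verb}; 8:spoi {adjective}; 9:stais {adverb}; 10:stais {adverb}.
One satisfying assignment: verb verb verb adverb conjunction verb verb adjective adverb adverb.
Rule-by-rule: rule 1 satisfied; rule 2 satisfied; rule 3 satisfied; rule 4 satisfied; rule 5 satisfied.

YES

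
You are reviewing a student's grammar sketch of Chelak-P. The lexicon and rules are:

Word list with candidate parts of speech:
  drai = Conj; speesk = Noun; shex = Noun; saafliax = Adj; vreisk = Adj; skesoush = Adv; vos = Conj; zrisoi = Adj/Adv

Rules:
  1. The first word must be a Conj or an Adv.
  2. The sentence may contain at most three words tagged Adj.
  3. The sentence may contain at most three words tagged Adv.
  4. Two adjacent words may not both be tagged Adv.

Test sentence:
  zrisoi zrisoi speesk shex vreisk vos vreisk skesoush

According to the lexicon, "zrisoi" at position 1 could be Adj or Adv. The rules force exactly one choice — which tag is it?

Candidates per position — 1:zrisoi {Adj,Adv}; 2:zrisoi {Adj,Adv}; 3:speesk {Noun}; 4:shex {Noun}; 5:vreisk {Adj}; 6:vos {Conj}; 7:vreisk {Adj}; 8:skesoush {Adv}.
Position 1: Adj is ruled out by rule 1; that leaves Adv.
Position 2: Adv is ruled out by rule 4; that leaves Adj.
The unique satisfying tagging is: Adv Adj Noun Noun Adj Conj Adj Adv.
Verifying each rule — rule 1 satisfied; rule 2 satisfied; rule 3 satisfied; rule 4 satisfied.

Adv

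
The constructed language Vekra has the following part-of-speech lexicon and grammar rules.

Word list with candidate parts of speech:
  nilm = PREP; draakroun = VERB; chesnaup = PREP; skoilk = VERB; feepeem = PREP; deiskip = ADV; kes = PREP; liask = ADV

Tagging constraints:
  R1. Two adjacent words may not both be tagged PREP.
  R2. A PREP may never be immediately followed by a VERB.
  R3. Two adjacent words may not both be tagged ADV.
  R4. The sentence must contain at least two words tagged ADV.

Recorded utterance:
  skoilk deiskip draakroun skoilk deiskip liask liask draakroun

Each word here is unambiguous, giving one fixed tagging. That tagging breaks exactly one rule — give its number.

Fixed tagging: VERB ADV VERB VERB ADV ADV ADV VERB.
Checking each rule: R1 ok, R2 ok, R3 fails, R4 ok.
Only rule 3 fails.

3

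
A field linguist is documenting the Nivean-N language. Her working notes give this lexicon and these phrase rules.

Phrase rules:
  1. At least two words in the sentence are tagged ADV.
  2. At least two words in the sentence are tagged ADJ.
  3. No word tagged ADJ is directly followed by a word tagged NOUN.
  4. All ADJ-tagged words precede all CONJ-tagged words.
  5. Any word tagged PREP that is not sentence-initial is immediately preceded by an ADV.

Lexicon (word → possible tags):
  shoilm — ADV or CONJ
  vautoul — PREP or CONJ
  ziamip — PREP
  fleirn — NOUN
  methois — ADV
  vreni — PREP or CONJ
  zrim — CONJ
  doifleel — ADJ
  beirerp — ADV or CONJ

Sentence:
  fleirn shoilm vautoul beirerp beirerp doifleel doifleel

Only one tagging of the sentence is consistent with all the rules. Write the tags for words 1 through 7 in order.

NOUN ADV PREP ADV ADV ADJ ADJ

Candidates per position — 1:fleirn {NOUN}; 2:shoilm {ADV,CONJ}; 3:vautoul {PREP,CONJ}; 4:beirerp {ADV,CONJ}; 5:beirerp {ADV,CONJ}; 6:doifleel {ADJ}; 7:doifleel {ADJ}.
Word 2 cannot be CONJ — rule 4 would then fail for every completion. It is ADV.
Word 3 cannot be CONJ — rule 4 would then fail for every completion. It is PREP.
Word 4 cannot be CONJ — rule 4 would then fail for every completion. It is ADV.
Word 5 cannot be CONJ — rule 4 would then fail for every completion. It is ADV.
So the tagging must be: NOUN ADV PREP ADV ADV ADJ ADJ.
Verifying each rule — rule 1 satisfied; rule 2 satisfied; rule 3 satisfied; rule 4 satisfied; rule 5 satisfied.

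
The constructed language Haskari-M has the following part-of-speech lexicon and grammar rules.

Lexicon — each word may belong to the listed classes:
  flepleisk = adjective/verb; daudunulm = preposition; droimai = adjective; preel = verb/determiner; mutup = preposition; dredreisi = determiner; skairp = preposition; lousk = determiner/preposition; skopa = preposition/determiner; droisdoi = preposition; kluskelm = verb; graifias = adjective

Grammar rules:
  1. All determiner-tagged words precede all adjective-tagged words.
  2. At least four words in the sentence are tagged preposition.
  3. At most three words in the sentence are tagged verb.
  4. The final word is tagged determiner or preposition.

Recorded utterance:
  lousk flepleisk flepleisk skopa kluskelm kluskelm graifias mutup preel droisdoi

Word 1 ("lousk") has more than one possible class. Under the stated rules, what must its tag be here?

Candidates per position — 1:lousk {determiner,preposition}; 2:flepleisk {adjective,verb}; 3:flepleisk {adjective,verb}; 4:skopa {preposition,determiner}; 5:kluskelm {verb}; 6:kluskelm {verb}; 7:graifias {adjective}; 8:mutup {preposition}; 9:preel {verb,determiner}; 10:droisdoi {preposition}.
If word 1 were determiner, no tagging could satisfy rule 2; so word 1 is preposition.
If word 4 were determiner, no tagging could satisfy rule 2; so word 4 is preposition.
If word 9 were determiner, no tagging could satisfy rule 1; so word 9 is verb.
If word 2 were verb, no tagging could satisfy rule 3; so word 2 is adjective.
If word 3 were verb, no tagging could satisfy rule 3; so word 3 is adjective.
So the tagging must be: preposition adjective adjective preposition verb verb adjective preposition verb preposition.
Checking: rule 1 ok; rule 2 ok; rule 3 ok; rule 4 ok.

preposition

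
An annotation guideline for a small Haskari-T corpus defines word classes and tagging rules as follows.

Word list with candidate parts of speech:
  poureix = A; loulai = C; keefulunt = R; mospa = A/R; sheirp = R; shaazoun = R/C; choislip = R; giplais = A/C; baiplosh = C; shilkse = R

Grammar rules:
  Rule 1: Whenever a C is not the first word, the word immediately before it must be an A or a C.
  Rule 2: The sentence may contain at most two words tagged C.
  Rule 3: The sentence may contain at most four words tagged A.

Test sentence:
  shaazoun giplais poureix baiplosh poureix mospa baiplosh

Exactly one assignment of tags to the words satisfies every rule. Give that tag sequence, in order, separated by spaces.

R A A C A A C

Candidates per position — 1:shaazoun {R,C}; 2:giplais {A,C}; 3:poureix {A}; 4:baiplosh {C}; 5:poureix {A}; 6:mospa {A,R}; 7:baiplosh {C}.
At position 1, choosing C makes rule 2 impossible to satisfy; hence R.
At position 2, choosing C makes rule 1 impossible to satisfy; hence A.
At position 6, choosing R makes rule 1 impossible to satisfy; hence A.
So the tagging must be: R A A C A A C.
Verifying each rule — rule 1 holds; rule 2 holds; rule 3 holds.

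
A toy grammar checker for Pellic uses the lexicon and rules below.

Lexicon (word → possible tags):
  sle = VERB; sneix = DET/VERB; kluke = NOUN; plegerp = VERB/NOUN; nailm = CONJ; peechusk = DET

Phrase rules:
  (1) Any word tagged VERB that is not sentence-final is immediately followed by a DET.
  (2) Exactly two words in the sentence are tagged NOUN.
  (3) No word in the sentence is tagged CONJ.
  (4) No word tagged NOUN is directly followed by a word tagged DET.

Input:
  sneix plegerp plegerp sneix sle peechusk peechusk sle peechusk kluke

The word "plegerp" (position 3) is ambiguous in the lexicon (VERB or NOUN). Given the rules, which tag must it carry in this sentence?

VERB

Candidates per position — 1:sneix {DET,VERB}; 2:plegerp {VERB,NOUN}; 3:plegerp {VERB,NOUN}; 4:sneix {DET,VERB}; 5:sle {VERB}; 6:peechusk {DET}; 7:peechusk {DET}; 8:sle {VERB}; 9:peechusk {DET}; 10:kluke {NOUN}.
At position 1, choosing VERB makes rule 1 impossible to satisfy; hence DET.
At position 2, choosing VERB makes rule 1 impossible to satisfy; hence NOUN.
At position 3, choosing NOUN makes rule 2 impossible to satisfy; hence VERB.
At position 4, choosing VERB makes rule 1 impossible to satisfy; hence DET.
The only consistent sequence is: DET NOUN VERB DET VERB DET DET VERB DET NOUN.
Check: rule 1 ✓; rule 2 ✓; rule 3 ✓; rule 4 ✓.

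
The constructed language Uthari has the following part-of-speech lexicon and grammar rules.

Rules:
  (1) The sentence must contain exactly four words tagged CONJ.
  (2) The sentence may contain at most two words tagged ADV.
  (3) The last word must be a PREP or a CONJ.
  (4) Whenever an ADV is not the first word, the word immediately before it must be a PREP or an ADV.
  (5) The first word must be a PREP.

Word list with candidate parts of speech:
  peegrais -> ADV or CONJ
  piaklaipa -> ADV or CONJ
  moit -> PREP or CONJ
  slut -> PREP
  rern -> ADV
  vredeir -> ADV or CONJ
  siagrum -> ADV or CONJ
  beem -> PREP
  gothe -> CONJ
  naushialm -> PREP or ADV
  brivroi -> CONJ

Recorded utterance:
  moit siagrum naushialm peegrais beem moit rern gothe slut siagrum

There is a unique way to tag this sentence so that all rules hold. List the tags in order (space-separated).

Candidates per position — 1:moit {PREP,CONJ}; 2:siagrum {ADV,CONJ}; 3:naushialm {PREP,ADV}; 4:peegrais {ADV,CONJ}; 5:beem {PREP}; 6:moit {PREP,CONJ}; 7:rern {ADV}; 8:gothe {CONJ}; 9:slut {PREP}; 10:siagrum {ADV,CONJ}.
At position 1, choosing CONJ makes rule 5 impossible to satisfy; hence PREP.
At position 6, choosing CONJ makes rule 4 impossible to satisfy; hence PREP.
At position 10, choosing ADV makes rule 1 impossible to satisfy; hence CONJ.
At position 2, choosing ADV makes rule 1 impossible to satisfy; hence CONJ.
At position 3, choosing ADV makes rule 4 impossible to satisfy; hence PREP.
At position 4, choosing ADV makes rule 1 impossible to satisfy; hence CONJ.
The only consistent sequence is: PREP CONJ PREP CONJ PREP PREP ADV CONJ PREP CONJ.
Checking: rule 1 ✓; rule 2 ✓; rule 3 ✓; rule 4 ✓; rule 5 ✓.

PREP CONJ PREP CONJ PREP PREP ADV CONJ PREP CONJ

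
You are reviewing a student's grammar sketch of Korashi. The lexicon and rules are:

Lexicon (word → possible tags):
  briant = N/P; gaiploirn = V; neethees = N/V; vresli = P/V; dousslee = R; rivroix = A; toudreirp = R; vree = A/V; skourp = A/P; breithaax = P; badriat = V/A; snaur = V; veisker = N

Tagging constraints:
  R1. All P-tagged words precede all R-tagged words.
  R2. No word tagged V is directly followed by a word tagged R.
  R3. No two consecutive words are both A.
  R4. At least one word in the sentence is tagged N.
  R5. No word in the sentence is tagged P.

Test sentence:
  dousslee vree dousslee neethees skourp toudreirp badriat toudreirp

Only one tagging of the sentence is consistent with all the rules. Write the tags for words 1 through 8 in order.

Candidates per position — 1:dousslee {R}; 2:vree {A,V}; 3:dousslee {R}; 4:neethees {N,V}; 5:skourp {A,P}; 6:toudreirp {R}; 7:badriat {V,A}; 8:toudreirp {R}.
Position 2: tagging it V would leave rule 2 unsatisfiable, so it must be A.
Position 4: tagging it V would leave rule 4 unsatisfiable, so it must be N.
Position 5: tagging it P would leave rule 1 unsatisfiable, so it must be A.
Position 7: tagging it V would leave rule 2 unsatisfiable, so it must be A.
That leaves exactly one tagging: R A R N A R A R.
Check: rule 1 satisfied; rule 2 satisfied; rule 3 satisfied; rule 4 satisfied; rule 5 satisfied.

R A R N A R A R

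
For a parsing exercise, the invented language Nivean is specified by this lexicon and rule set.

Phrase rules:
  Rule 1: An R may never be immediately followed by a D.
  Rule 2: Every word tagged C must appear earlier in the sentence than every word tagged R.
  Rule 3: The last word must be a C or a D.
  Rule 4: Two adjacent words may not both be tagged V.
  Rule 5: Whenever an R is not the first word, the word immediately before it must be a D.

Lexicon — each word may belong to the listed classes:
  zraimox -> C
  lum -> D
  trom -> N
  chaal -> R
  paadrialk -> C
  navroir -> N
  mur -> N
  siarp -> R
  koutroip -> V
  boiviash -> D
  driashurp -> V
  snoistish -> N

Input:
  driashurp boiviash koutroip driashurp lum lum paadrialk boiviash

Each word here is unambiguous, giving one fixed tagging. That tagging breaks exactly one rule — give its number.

Fixed tagging: V D V V D D C D.
Rule check: R1 ok, R2 ok, R3 ok, R4 fails, R5 ok.
Only rule 4 fails.

4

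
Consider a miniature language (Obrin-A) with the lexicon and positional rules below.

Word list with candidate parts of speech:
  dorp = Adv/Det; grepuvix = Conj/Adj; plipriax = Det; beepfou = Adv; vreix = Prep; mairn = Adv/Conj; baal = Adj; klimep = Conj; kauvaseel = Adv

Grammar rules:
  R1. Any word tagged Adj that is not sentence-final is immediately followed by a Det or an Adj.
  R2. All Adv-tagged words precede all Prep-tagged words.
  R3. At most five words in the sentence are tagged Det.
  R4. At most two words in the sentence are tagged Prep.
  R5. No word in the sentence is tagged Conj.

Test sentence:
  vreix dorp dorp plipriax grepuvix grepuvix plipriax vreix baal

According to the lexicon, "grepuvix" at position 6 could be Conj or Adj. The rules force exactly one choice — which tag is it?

Candidates per position — 1:vreix {Prep}; 2:dorp {Adv,Det}; 3:dorp {Adv,Det}; 4:plipriax {Det}; 5:grepuvix {Conj,Adj}; 6:grepuvix {Conj,Adj}; 7:plipriax {Det}; 8:vreix {Prep}; 9:baal {Adj}.
At position 2, choosing Adv makes rule 2 impossible to satisfy; hence Det.
At position 3, choosing Adv makes rule 2 impossible to satisfy; hence Det.
At position 5, choosing Conj makes rule 5 impossible to satisfy; hence Adj.
At position 6, choosing Conj makes rule 1 impossible to satisfy; hence Adj.
So the tagging must be: Prep Det Det Det Adj Adj Det Prep Adj.
Checking: rule 1 satisfied; rule 2 satisfied; rule 3 satisfied; rule 4 satisfied; rule 5 satisfied.

Adj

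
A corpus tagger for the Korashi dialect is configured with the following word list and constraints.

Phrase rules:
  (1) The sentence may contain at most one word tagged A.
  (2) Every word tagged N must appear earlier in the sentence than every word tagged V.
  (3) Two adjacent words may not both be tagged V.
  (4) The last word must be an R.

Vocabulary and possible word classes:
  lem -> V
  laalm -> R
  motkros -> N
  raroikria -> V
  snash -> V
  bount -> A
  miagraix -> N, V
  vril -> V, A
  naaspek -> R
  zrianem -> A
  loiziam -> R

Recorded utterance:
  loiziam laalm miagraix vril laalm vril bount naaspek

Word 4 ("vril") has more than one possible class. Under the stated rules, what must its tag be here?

Candidates per position — 1:loiziam {R}; 2:laalm {R}; 3:miagraix {N,V}; 4:vril {V,A}; 5:laalm {R}; 6:vril {V,A}; 7:bount {A}; 8:naaspek {R}.
Position 4: A is ruled out by rule 1; that leaves V.
Position 6: A is ruled out by rule 1; that leaves V.
Position 3: V is ruled out by rule 3; that leaves N.
That leaves exactly one tagging: R R N V R V A R.
Verifying each rule — rule 1 satisfied; rule 2 satisfied; rule 3 satisfied; rule 4 satisfied.

V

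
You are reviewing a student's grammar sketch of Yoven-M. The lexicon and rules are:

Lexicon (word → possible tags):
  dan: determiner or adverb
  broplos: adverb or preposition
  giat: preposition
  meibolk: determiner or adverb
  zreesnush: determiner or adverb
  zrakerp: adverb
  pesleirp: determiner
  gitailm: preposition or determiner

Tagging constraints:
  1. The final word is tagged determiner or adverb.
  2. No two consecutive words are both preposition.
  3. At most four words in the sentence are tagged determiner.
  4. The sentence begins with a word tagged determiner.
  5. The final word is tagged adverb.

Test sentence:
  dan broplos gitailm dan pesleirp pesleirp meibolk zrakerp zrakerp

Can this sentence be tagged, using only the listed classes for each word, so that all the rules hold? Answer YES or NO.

YES

Candidates per position — 1:dan {determiner,adverb}; 2:broplos {adverb,preposition}; 3:gitailm {preposition,determiner}; 4:dan {determiner,adverb}; 5:pesleirp {determiner}; 6:pesleirp {determiner}; 7:meibolk {determiner,adverb}; 8:zrakerp {adverb}; 9:zrakerp {adverb}.
One satisfying assignment: determiner adverb determiner adverb determiner determiner adverb adverb adverb.
Rule-by-rule: rule 1 ✓; rule 2 ✓; rule 3 ✓; rule 4 ✓; rule 5 ✓.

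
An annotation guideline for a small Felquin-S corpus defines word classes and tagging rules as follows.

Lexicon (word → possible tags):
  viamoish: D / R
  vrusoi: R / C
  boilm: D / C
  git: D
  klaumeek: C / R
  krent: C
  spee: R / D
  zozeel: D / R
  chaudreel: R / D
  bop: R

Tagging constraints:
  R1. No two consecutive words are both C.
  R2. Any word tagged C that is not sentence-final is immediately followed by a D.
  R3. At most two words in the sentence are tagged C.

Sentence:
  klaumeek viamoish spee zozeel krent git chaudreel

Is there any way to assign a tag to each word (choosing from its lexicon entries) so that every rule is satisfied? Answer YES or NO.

Candidates per position — 1:klaumeek {C,R}; 2:viamoish {D,R}; 3:spee {R,D}; 4:zozeel {D,R}; 5:krent {C}; 6:git {D}; 7:chaudreel {R,D}.
One satisfying assignment: R D R R C D D.
Check: rule 1 ok; rule 2 ok; rule 3 ok.

YES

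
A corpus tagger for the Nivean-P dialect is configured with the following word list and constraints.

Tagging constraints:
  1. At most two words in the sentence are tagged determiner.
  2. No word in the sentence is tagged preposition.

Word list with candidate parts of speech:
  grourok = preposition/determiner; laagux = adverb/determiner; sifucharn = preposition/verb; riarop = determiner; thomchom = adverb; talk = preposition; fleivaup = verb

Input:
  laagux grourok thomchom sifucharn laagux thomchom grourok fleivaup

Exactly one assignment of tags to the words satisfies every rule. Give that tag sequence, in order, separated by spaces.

adverb determiner adverb verb adverb adverb determiner verb

Candidates per position — 1:laagux {adverb,determiner}; 2:grourok {preposition,determiner}; 3:thomchom {adverb}; 4:sifucharn {preposition,verb}; 5:laagux {adverb,determiner}; 6:thomchom {adverb}; 7:grourok {preposition,determiner}; 8:fleivaup {verb}.
Word 2 cannot be preposition — rule 2 would then fail for every completion. It is determiner.
Word 4 cannot be preposition — rule 2 would then fail for every completion. It is verb.
Word 7 cannot be preposition — rule 2 would then fail for every completion. It is determiner.
Word 1 cannot be determiner — rule 1 would then fail for every completion. It is adverb.
Word 5 cannot be determiner — rule 1 would then fail for every completion. It is adverb.
The only consistent sequence is: adverb determiner adverb verb adverb adverb determiner verb.
Check: rule 1 satisfied; rule 2 satisfied.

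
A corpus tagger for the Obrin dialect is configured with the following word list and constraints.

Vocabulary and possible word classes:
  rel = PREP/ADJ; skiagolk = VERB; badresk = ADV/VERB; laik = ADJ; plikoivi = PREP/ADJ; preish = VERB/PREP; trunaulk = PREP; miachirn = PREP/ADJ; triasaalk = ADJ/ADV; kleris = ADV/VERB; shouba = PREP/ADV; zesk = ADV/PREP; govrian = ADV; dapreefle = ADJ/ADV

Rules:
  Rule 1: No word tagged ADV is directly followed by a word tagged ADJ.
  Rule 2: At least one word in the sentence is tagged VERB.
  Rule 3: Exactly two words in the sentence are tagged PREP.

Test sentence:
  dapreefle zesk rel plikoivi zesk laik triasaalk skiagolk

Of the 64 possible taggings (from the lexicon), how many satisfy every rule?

8

Candidates per position — 1:dapreefle {ADJ,ADV}; 2:zesk {ADV,PREP}; 3:rel {PREP,ADJ}; 4:plikoivi {PREP,ADJ}; 5:zesk {ADV,PREP}; 6:laik {ADJ}; 7:triasaalk {ADJ,ADV}; 8:skiagolk {VERB}.
There are 64 candidate sequences in total.
Checking each against the rules leaves 8 sequences.
Count = 8.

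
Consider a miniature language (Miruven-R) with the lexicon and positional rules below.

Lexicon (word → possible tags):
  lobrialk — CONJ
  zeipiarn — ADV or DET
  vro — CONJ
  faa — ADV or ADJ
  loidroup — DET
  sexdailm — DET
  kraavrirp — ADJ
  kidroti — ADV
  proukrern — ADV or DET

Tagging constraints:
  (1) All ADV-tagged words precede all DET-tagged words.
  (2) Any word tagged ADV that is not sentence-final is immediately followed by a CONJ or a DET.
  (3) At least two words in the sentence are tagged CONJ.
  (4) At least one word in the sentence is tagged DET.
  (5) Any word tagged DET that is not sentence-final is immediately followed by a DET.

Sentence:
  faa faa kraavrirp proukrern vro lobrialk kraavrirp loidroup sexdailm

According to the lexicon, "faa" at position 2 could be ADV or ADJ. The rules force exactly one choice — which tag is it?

Candidates per position — 1:faa {ADV,ADJ}; 2:faa {ADV,ADJ}; 3:kraavrirp {ADJ}; 4:proukrern {ADV,DET}; 5:vro {CONJ}; 6:lobrialk {CONJ}; 7:kraavrirp {ADJ}; 8:loidroup {DET}; 9:sexdailm {DET}.
Position 1: ADV is ruled out by rule 2; that leaves ADJ.
Position 2: ADV is ruled out by rule 2; that leaves ADJ.
Position 4: DET is ruled out by rule 5; that leaves ADV.
So the tagging must be: ADJ ADJ ADJ ADV CONJ CONJ ADJ DET DET.
Rule-by-rule: rule 1 satisfied; rule 2 satisfied; rule 3 satisfied; rule 4 satisfied; rule 5 satisfied.

ADJ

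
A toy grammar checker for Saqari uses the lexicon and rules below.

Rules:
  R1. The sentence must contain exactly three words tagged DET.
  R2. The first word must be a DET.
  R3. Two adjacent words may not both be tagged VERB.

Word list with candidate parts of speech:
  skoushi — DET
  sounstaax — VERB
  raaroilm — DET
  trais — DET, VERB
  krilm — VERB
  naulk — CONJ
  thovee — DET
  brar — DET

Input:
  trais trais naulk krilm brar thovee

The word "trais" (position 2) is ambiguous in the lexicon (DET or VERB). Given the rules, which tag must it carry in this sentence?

VERB

Candidates per position — 1:trais {DET,VERB}; 2:trais {DET,VERB}; 3:naulk {CONJ}; 4:krilm {VERB}; 5:brar {DET}; 6:thovee {DET}.
If word 1 were VERB, no tagging could satisfy rule 2; so word 1 is DET.
If word 2 were DET, no tagging could satisfy rule 1; so word 2 is VERB.
The only consistent sequence is: DET VERB CONJ VERB DET DET.
Checking: rule 1 holds; rule 2 holds; rule 3 holds.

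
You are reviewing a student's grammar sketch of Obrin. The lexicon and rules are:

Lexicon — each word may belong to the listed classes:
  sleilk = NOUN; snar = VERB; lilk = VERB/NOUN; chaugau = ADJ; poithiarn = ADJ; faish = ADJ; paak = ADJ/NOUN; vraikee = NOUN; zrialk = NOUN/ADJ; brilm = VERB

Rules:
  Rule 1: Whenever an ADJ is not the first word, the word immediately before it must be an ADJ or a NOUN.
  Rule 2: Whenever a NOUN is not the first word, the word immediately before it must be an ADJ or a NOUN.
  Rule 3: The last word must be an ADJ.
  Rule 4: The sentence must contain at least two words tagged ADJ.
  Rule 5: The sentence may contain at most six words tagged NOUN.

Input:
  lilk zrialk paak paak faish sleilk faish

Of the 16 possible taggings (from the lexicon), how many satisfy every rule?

Candidates per position — 1:lilk {VERB,NOUN}; 2:zrialk {NOUN,ADJ}; 3:paak {ADJ,NOUN}; 4:paak {ADJ,NOUN}; 5:faish {ADJ}; 6:sleilk {NOUN}; 7:faish {ADJ}.
There are 16 candidate sequences in total.
Checking each against the rules leaves 8 sequences.
Count = 8.

8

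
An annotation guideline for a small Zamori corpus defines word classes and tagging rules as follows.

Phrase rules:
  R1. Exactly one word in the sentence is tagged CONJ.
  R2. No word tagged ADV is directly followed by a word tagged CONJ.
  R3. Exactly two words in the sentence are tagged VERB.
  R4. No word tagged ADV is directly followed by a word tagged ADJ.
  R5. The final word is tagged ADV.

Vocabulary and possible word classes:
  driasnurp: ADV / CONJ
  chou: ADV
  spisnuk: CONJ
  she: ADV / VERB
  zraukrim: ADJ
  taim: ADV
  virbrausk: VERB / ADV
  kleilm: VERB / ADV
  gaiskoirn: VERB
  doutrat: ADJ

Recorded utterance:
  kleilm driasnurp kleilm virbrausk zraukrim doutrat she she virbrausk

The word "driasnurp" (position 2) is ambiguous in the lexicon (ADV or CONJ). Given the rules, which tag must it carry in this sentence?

Candidates per position — 1:kleilm {VERB,ADV}; 2:driasnurp {ADV,CONJ}; 3:kleilm {VERB,ADV}; 4:virbrausk {VERB,ADV}; 5:zraukrim {ADJ}; 6:doutrat {ADJ}; 7:she {ADV,VERB}; 8:she {ADV,VERB}; 9:virbrausk {VERB,ADV}.
Word 2 cannot be ADV — rule 1 would then fail for every completion. It is CONJ.
Word 4 cannot be ADV — rule 4 would then fail for every completion. It is VERB.
Word 9 cannot be VERB — rule 5 would then fail for every completion. It is ADV.
Word 1 cannot be ADV — rule 2 would then fail for every completion. It is VERB.
Word 3 cannot be VERB — rule 3 would then fail for every completion. It is ADV.
Word 7 cannot be VERB — rule 3 would then fail for every completion. It is ADV.
Word 8 cannot be VERB — rule 3 would then fail for every completion. It is ADV.
That leaves exactly one tagging: VERB CONJ ADV VERB ADJ ADJ ADV ADV ADV.
Rule-by-rule: rule 1 holds; rule 2 holds; rule 3 holds; rule 4 holds; rule 5 holds.

CONJ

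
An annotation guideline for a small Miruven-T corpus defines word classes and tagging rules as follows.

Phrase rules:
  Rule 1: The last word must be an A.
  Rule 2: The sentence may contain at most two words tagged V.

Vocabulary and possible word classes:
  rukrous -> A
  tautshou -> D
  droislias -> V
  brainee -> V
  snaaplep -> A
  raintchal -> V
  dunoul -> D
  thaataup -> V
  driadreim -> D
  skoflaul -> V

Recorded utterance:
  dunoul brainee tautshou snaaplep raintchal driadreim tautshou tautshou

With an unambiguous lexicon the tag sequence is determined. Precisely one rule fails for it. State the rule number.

1

Fixed tagging: D V D A V D D D.
Checking each rule: R1 fails, R2 ok.
Only rule 1 fails.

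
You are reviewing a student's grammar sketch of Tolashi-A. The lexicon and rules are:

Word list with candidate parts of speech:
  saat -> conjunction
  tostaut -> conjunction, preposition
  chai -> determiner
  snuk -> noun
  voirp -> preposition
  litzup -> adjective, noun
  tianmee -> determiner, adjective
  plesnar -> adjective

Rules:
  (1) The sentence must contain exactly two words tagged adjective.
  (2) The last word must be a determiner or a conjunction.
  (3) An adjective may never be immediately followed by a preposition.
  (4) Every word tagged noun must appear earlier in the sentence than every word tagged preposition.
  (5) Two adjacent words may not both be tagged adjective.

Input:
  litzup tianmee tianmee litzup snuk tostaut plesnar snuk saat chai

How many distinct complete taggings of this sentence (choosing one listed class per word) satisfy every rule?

4

Candidates per position — 1:litzup {adjective,noun}; 2:tianmee {determiner,adjective}; 3:tianmee {determiner,adjective}; 4:litzup {adjective,noun}; 5:snuk {noun}; 6:tostaut {conjunction,preposition}; 7:plesnar {adjective}; 8:snuk {noun}; 9:saat {conjunction}; 10:chai {determiner}.
There are 32 candidate sequences in total.
The sequences that satisfy every rule: adjective determiner determiner noun noun conjunction adjective noun conjunction determiner; noun determiner determiner adjective noun conjunction adjective noun conjunction determiner; noun determiner adjective noun noun conjunction adjective noun conjunction determiner; noun adjective determiner noun noun conjunction adjective noun conjunction determiner.
Count = 4.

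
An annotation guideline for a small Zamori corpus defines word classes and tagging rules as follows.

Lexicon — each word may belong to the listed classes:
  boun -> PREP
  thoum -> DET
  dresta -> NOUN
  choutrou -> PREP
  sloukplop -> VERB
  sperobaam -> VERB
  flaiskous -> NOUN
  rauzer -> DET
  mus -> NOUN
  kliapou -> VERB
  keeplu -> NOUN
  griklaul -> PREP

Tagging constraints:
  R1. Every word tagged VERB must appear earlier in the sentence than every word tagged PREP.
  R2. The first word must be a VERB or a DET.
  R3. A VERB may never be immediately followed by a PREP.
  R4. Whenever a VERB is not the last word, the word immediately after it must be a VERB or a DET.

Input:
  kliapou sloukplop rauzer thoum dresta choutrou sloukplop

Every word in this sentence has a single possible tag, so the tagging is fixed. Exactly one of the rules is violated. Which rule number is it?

1

Fixed tagging: VERB VERB DET DET NOUN PREP VERB.
Rule check: R1 violated, R2 holds, R3 holds, R4 holds.
Only rule 1 fails.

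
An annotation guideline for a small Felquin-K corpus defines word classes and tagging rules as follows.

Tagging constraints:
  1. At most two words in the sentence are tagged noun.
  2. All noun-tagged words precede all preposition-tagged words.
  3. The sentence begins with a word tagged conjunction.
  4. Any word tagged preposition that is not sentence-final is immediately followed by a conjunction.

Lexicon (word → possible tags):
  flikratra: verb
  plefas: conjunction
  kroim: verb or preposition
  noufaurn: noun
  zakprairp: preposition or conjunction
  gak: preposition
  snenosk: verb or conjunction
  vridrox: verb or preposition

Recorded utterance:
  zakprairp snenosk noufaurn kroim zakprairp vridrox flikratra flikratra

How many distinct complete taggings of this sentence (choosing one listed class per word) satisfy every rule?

4

Candidates per position — 1:zakprairp {preposition,conjunction}; 2:snenosk {verb,conjunction}; 3:noufaurn {noun}; 4:kroim {verb,preposition}; 5:zakprairp {preposition,conjunction}; 6:vridrox {verb,preposition}; 7:flikratra {verb}; 8:flikratra {verb}.
There are 32 candidate sequences in total.
The sequences that satisfy every rule: conjunction verb noun verb conjunction verb verb verb; conjunction verb noun preposition conjunction verb verb verb; conjunction conjunction noun verb conjunction verb verb verb; conjunction conjunction noun preposition conjunction verb verb verb.
Count = 4.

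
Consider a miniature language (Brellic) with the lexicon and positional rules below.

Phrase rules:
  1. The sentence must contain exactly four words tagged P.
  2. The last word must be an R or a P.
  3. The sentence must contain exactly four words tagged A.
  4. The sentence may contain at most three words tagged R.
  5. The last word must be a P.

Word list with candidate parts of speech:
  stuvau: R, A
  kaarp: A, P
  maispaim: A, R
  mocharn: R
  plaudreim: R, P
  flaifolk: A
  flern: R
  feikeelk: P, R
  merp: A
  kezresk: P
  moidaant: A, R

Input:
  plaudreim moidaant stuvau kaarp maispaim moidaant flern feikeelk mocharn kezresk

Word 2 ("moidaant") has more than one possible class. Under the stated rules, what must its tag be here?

Candidates per position — 1:plaudreim {R,P}; 2:moidaant {A,R}; 3:stuvau {R,A}; 4:kaarp {A,P}; 5:maispaim {A,R}; 6:moidaant {A,R}; 7:flern {R}; 8:feikeelk {P,R}; 9:mocharn {R}; 10:kezresk {P}.
If word 1 were R, no tagging could satisfy rule 1; so word 1 is P.
If word 4 were A, no tagging could satisfy rule 1; so word 4 is P.
If word 5 were R, no tagging could satisfy rule 3; so word 5 is A.
If word 6 were R, no tagging could satisfy rule 3; so word 6 is A.
If word 8 were R, no tagging could satisfy rule 1; so word 8 is P.
If word 2 were R, no tagging could satisfy rule 3; so word 2 is A.
If word 3 were R, no tagging could satisfy rule 3; so word 3 is A.
The only consistent sequence is: P A A P A A R P R P.
Check: rule 1 satisfied; rule 2 satisfied; rule 3 satisfied; rule 4 satisfied; rule 5 satisfied.

A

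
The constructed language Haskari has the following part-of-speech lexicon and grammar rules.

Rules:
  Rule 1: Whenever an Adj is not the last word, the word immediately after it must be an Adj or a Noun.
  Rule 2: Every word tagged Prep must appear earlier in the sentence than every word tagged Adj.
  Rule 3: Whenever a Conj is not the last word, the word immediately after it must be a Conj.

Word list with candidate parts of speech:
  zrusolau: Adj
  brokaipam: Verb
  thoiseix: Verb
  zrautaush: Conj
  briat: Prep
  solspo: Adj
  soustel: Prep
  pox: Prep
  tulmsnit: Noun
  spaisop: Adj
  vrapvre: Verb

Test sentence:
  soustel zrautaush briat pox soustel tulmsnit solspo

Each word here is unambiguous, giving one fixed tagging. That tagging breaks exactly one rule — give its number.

3

Fixed tagging: Prep Conj Prep Prep Prep Noun Adj.
Checking each rule: R1 ok, R2 ok, R3 fails.
Only rule 3 fails.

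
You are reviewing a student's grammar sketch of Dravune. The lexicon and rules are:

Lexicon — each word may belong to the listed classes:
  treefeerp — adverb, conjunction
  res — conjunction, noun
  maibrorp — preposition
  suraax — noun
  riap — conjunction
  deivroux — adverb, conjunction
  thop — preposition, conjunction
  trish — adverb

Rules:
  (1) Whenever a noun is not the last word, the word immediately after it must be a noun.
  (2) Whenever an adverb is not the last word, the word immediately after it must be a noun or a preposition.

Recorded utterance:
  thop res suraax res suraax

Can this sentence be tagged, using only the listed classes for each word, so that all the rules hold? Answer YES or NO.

Candidates per position — 1:thop {preposition,conjunction}; 2:res {conjunction,noun}; 3:suraax {noun}; 4:res {conjunction,noun}; 5:suraax {noun}.
One satisfying assignment: conjunction noun noun noun noun.
Check: rule 1 holds; rule 2 holds.

YES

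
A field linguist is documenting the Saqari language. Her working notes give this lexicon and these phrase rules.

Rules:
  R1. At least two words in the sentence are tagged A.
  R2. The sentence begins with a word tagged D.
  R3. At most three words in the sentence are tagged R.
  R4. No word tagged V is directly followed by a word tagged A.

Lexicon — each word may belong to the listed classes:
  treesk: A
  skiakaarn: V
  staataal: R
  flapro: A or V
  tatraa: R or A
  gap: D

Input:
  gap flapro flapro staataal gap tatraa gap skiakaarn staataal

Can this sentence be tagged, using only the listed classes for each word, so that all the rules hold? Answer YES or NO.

YES

Candidates per position — 1:gap {D}; 2:flapro {A,V}; 3:flapro {A,V}; 4:staataal {R}; 5:gap {D}; 6:tatraa {R,A}; 7:gap {D}; 8:skiakaarn {V}; 9:staataal {R}.
One satisfying assignment: D A A R D R D V R.
Rule-by-rule: rule 1 satisfied; rule 2 satisfied; rule 3 satisfied; rule 4 satisfied.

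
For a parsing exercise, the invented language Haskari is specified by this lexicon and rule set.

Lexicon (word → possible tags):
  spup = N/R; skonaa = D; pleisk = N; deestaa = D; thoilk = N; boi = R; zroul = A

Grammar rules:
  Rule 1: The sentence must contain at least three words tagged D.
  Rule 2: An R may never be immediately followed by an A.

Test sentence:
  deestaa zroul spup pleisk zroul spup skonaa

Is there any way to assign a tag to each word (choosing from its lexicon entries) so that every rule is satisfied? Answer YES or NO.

NO

Candidates per position — 1:deestaa {D}; 2:zroul {A}; 3:spup {N,R}; 4:pleisk {N}; 5:zroul {A}; 6:spup {N,R}; 7:skonaa {D}.
Rule 1 cannot be satisfied by any choice of tags from the lexicon.
So there is no consistent tagging.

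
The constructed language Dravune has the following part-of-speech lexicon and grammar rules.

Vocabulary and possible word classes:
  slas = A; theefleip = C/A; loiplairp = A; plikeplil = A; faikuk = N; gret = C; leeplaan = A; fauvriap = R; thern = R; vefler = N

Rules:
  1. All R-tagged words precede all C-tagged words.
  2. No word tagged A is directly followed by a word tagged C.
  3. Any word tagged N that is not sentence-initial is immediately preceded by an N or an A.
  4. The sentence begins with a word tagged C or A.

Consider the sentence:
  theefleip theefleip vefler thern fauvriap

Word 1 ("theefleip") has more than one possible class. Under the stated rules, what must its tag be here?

A

Candidates per position — 1:theefleip {C,A}; 2:theefleip {C,A}; 3:vefler {N}; 4:thern {R}; 5:fauvriap {R}.
At position 1, choosing C makes rule 1 impossible to satisfy; hence A.
At position 2, choosing C makes rule 1 impossible to satisfy; hence A.
So the tagging must be: A A N R R.
Verifying each rule — rule 1 holds; rule 2 holds; rule 3 holds; rule 4 holds.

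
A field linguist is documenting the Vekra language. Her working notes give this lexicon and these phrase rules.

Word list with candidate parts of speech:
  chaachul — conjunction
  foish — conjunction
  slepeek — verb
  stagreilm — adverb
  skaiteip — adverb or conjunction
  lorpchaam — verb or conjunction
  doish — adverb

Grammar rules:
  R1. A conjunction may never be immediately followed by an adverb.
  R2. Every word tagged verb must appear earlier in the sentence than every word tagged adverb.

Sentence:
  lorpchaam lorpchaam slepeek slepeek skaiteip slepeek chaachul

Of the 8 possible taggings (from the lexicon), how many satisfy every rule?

Candidates per position — 1:lorpchaam {verb,conjunction}; 2:lorpchaam {verb,conjunction}; 3:slepeek {verb}; 4:slepeek {verb}; 5:skaiteip {adverb,conjunction}; 6:slepeek {verb}; 7:chaachul {conjunction}.
There are 8 candidate sequences in total.
The sequences that satisfy every rule: verb verb verb verb conjunction verb conjunction; verb conjunction verb verb conjunction verb conjunction; conjunction verb verb verb conjunction verb conjunction; conjunction conjunction verb verb conjunction verb conjunction.
Count = 4.

4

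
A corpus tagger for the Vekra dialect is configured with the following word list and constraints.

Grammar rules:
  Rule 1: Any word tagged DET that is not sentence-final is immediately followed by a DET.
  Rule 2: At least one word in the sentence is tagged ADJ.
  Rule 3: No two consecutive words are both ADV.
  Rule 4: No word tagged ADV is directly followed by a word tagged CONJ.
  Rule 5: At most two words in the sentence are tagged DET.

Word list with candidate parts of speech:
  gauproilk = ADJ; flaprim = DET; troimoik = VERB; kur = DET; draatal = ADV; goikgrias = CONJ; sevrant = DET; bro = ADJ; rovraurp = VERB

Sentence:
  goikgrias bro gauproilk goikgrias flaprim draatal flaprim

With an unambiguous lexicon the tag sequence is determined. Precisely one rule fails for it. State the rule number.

1

Fixed tagging: CONJ ADJ ADJ CONJ DET ADV DET.
Applying the rules: R1 ✗, R2 ✓, R3 ✓, R4 ✓, R5 ✓.
Only rule 1 fails.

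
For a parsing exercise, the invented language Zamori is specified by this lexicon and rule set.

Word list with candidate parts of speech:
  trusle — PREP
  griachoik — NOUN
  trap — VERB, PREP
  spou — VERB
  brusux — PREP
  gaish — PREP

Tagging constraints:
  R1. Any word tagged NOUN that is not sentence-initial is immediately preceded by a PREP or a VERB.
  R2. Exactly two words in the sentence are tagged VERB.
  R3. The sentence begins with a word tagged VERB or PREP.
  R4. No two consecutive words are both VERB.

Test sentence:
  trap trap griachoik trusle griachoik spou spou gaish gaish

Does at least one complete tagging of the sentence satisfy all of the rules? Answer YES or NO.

Candidates per position — 1:trap {VERB,PREP}; 2:trap {VERB,PREP}; 3:griachoik {NOUN}; 4:trusle {PREP}; 5:griachoik {NOUN}; 6:spou {VERB}; 7:spou {VERB}; 8:gaish {PREP}; 9:gaish {PREP}.
Rule 4 cannot be satisfied by any choice of tags from the lexicon.
So there is no consistent tagging.

NO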